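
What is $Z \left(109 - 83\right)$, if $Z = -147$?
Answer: $-3822$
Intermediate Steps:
$Z \left(109 - 83\right) = - 147 \left(109 - 83\right) = \left(-147\right) 26 = -3822$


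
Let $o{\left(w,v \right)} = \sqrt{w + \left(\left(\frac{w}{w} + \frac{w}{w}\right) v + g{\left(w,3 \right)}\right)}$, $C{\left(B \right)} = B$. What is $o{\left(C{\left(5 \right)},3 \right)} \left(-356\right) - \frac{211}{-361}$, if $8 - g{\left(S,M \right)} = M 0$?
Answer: $\frac{211}{361} - 356 \sqrt{19} \approx -1551.2$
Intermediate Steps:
$g{\left(S,M \right)} = 8$ ($g{\left(S,M \right)} = 8 - M 0 = 8 - 0 = 8 + 0 = 8$)
$o{\left(w,v \right)} = \sqrt{8 + w + 2 v}$ ($o{\left(w,v \right)} = \sqrt{w + \left(\left(\frac{w}{w} + \frac{w}{w}\right) v + 8\right)} = \sqrt{w + \left(\left(1 + 1\right) v + 8\right)} = \sqrt{w + \left(2 v + 8\right)} = \sqrt{w + \left(8 + 2 v\right)} = \sqrt{8 + w + 2 v}$)
$o{\left(C{\left(5 \right)},3 \right)} \left(-356\right) - \frac{211}{-361} = \sqrt{8 + 5 + 2 \cdot 3} \left(-356\right) - \frac{211}{-361} = \sqrt{8 + 5 + 6} \left(-356\right) - - \frac{211}{361} = \sqrt{19} \left(-356\right) + \frac{211}{361} = - 356 \sqrt{19} + \frac{211}{361} = \frac{211}{361} - 356 \sqrt{19}$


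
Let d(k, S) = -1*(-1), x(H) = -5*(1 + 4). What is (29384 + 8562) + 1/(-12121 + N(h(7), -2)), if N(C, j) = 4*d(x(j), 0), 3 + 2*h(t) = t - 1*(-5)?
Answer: 459791681/12117 ≈ 37946.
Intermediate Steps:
x(H) = -25 (x(H) = -5*5 = -25)
d(k, S) = 1
h(t) = 1 + t/2 (h(t) = -3/2 + (t - 1*(-5))/2 = -3/2 + (t + 5)/2 = -3/2 + (5 + t)/2 = -3/2 + (5/2 + t/2) = 1 + t/2)
N(C, j) = 4 (N(C, j) = 4*1 = 4)
(29384 + 8562) + 1/(-12121 + N(h(7), -2)) = (29384 + 8562) + 1/(-12121 + 4) = 37946 + 1/(-12117) = 37946 - 1/12117 = 459791681/12117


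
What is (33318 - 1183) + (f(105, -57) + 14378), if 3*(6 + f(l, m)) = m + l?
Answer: 46523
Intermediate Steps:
f(l, m) = -6 + l/3 + m/3 (f(l, m) = -6 + (m + l)/3 = -6 + (l + m)/3 = -6 + (l/3 + m/3) = -6 + l/3 + m/3)
(33318 - 1183) + (f(105, -57) + 14378) = (33318 - 1183) + ((-6 + (1/3)*105 + (1/3)*(-57)) + 14378) = 32135 + ((-6 + 35 - 19) + 14378) = 32135 + (10 + 14378) = 32135 + 14388 = 46523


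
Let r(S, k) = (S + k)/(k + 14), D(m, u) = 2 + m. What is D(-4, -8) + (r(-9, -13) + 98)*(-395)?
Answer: -30022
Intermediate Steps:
r(S, k) = (S + k)/(14 + k)
D(-4, -8) + (r(-9, -13) + 98)*(-395) = (2 - 4) + ((-9 - 13)/(14 - 13) + 98)*(-395) = -2 + (-22/1 + 98)*(-395) = -2 + (1*(-22) + 98)*(-395) = -2 + (-22 + 98)*(-395) = -2 + 76*(-395) = -2 - 30020 = -30022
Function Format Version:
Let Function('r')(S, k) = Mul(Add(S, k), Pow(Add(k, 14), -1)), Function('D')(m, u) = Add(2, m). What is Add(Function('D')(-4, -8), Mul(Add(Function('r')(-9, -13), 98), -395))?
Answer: -30022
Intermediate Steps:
Function('r')(S, k) = Mul(Pow(Add(14, k), -1), Add(S, k)) (Function('r')(S, k) = Mul(Add(S, k), Pow(Add(14, k), -1)) = Mul(Pow(Add(14, k), -1), Add(S, k)))
Add(Function('D')(-4, -8), Mul(Add(Function('r')(-9, -13), 98), -395)) = Add(Add(2, -4), Mul(Add(Mul(Pow(Add(14, -13), -1), Add(-9, -13)), 98), -395)) = Add(-2, Mul(Add(Mul(Pow(1, -1), -22), 98), -395)) = Add(-2, Mul(Add(Mul(1, -22), 98), -395)) = Add(-2, Mul(Add(-22, 98), -395)) = Add(-2, Mul(76, -395)) = Add(-2, -30020) = -30022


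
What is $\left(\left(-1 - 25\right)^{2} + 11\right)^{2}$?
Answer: $471969$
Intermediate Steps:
$\left(\left(-1 - 25\right)^{2} + 11\right)^{2} = \left(\left(-26\right)^{2} + 11\right)^{2} = \left(676 + 11\right)^{2} = 687^{2} = 471969$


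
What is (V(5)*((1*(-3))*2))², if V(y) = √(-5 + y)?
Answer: 0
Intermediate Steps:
(V(5)*((1*(-3))*2))² = (√(-5 + 5)*((1*(-3))*2))² = (√0*(-3*2))² = (0*(-6))² = 0² = 0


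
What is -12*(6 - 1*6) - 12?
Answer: -12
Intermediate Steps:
-12*(6 - 1*6) - 12 = -12*(6 - 6) - 12 = -12*0 - 12 = 0 - 12 = -12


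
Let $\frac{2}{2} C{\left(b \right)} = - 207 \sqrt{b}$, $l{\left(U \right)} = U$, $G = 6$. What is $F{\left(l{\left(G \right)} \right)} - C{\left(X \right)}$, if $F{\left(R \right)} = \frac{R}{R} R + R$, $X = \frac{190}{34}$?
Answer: $12 + \frac{207 \sqrt{1615}}{17} \approx 501.34$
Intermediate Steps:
$X = \frac{95}{17}$ ($X = 190 \cdot \frac{1}{34} = \frac{95}{17} \approx 5.5882$)
$F{\left(R \right)} = 2 R$ ($F{\left(R \right)} = 1 R + R = R + R = 2 R$)
$C{\left(b \right)} = - 207 \sqrt{b}$
$F{\left(l{\left(G \right)} \right)} - C{\left(X \right)} = 2 \cdot 6 - - 207 \sqrt{\frac{95}{17}} = 12 - - 207 \frac{\sqrt{1615}}{17} = 12 - - \frac{207 \sqrt{1615}}{17} = 12 + \frac{207 \sqrt{1615}}{17}$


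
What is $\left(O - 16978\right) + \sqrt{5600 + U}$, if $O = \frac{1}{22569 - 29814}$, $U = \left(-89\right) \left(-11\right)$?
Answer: $- \frac{123005611}{7245} + 3 \sqrt{731} \approx -16897.0$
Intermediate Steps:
$U = 979$
$O = - \frac{1}{7245}$ ($O = \frac{1}{-7245} = - \frac{1}{7245} \approx -0.00013803$)
$\left(O - 16978\right) + \sqrt{5600 + U} = \left(- \frac{1}{7245} - 16978\right) + \sqrt{5600 + 979} = \left(- \frac{1}{7245} - 16978\right) + \sqrt{6579} = \left(- \frac{1}{7245} - 16978\right) + 3 \sqrt{731} = - \frac{123005611}{7245} + 3 \sqrt{731}$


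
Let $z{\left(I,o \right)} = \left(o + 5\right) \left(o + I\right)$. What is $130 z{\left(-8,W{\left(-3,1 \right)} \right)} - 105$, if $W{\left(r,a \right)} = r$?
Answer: $-2965$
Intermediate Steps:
$z{\left(I,o \right)} = \left(5 + o\right) \left(I + o\right)$
$130 z{\left(-8,W{\left(-3,1 \right)} \right)} - 105 = 130 \left(\left(-3\right)^{2} + 5 \left(-8\right) + 5 \left(-3\right) - -24\right) - 105 = 130 \left(9 - 40 - 15 + 24\right) - 105 = 130 \left(-22\right) - 105 = -2860 - 105 = -2965$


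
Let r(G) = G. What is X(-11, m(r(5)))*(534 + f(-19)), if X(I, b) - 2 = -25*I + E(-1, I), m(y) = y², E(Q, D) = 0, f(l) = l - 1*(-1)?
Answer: 142932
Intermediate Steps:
f(l) = 1 + l (f(l) = l + 1 = 1 + l)
X(I, b) = 2 - 25*I (X(I, b) = 2 + (-25*I + 0) = 2 - 25*I)
X(-11, m(r(5)))*(534 + f(-19)) = (2 - 25*(-11))*(534 + (1 - 19)) = (2 + 275)*(534 - 18) = 277*516 = 142932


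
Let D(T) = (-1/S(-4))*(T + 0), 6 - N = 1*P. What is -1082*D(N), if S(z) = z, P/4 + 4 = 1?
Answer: -4869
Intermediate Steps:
P = -12 (P = -16 + 4*1 = -16 + 4 = -12)
N = 18 (N = 6 - (-12) = 6 - 1*(-12) = 6 + 12 = 18)
D(T) = T/4 (D(T) = (-1/(-4))*(T + 0) = (-1*(-1/4))*T = T/4)
-1082*D(N) = -541*18/2 = -1082*9/2 = -4869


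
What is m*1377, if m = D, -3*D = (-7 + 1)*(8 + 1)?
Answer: 24786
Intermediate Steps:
D = 18 (D = -(-7 + 1)*(8 + 1)/3 = -(-2)*9 = -⅓*(-54) = 18)
m = 18
m*1377 = 18*1377 = 24786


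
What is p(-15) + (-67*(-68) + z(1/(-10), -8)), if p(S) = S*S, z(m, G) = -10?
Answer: 4771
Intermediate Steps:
p(S) = S²
p(-15) + (-67*(-68) + z(1/(-10), -8)) = (-15)² + (-67*(-68) - 10) = 225 + (4556 - 10) = 225 + 4546 = 4771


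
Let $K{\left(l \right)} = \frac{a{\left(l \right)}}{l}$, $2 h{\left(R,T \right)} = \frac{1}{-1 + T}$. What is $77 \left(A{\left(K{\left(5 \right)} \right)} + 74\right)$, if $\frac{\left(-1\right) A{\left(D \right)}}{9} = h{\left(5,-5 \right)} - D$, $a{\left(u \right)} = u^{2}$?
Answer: $\frac{36883}{4} \approx 9220.8$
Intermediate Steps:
$h{\left(R,T \right)} = \frac{1}{2 \left(-1 + T\right)}$
$K{\left(l \right)} = l$ ($K{\left(l \right)} = \frac{l^{2}}{l} = l$)
$A{\left(D \right)} = \frac{3}{4} + 9 D$ ($A{\left(D \right)} = - 9 \left(\frac{1}{2 \left(-1 - 5\right)} - D\right) = - 9 \left(\frac{1}{2 \left(-6\right)} - D\right) = - 9 \left(\frac{1}{2} \left(- \frac{1}{6}\right) - D\right) = - 9 \left(- \frac{1}{12} - D\right) = \frac{3}{4} + 9 D$)
$77 \left(A{\left(K{\left(5 \right)} \right)} + 74\right) = 77 \left(\left(\frac{3}{4} + 9 \cdot 5\right) + 74\right) = 77 \left(\left(\frac{3}{4} + 45\right) + 74\right) = 77 \left(\frac{183}{4} + 74\right) = 77 \cdot \frac{479}{4} = \frac{36883}{4}$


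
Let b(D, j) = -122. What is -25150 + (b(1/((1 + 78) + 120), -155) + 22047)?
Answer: -3225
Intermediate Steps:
-25150 + (b(1/((1 + 78) + 120), -155) + 22047) = -25150 + (-122 + 22047) = -25150 + 21925 = -3225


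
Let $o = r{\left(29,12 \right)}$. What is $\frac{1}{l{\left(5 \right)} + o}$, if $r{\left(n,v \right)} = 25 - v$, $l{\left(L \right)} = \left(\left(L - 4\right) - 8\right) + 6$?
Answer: $\frac{1}{12} \approx 0.083333$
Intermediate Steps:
$l{\left(L \right)} = -6 + L$ ($l{\left(L \right)} = \left(\left(L - 4\right) - 8\right) + 6 = \left(\left(-4 + L\right) - 8\right) + 6 = \left(-12 + L\right) + 6 = -6 + L$)
$o = 13$ ($o = 25 - 12 = 13$)
$\frac{1}{l{\left(5 \right)} + o} = \frac{1}{\left(-6 + 5\right) + 13} = \frac{1}{-1 + 13} = \frac{1}{12}$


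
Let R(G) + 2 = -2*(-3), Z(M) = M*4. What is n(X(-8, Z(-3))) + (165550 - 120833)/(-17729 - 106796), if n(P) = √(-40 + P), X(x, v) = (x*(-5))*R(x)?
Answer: -44717/124525 + 2*√30 ≈ 10.595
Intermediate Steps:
Z(M) = 4*M
R(G) = 4 (R(G) = -2 - 2*(-3) = -2 + 6 = 4)
X(x, v) = -20*x (X(x, v) = (x*(-5))*4 = -5*x*4 = -20*x)
n(X(-8, Z(-3))) + (165550 - 120833)/(-17729 - 106796) = √(-40 - 20*(-8)) + (165550 - 120833)/(-17729 - 106796) = √(-40 + 160) + 44717/(-124525) = √120 + 44717*(-1/124525) = 2*√30 - 44717/124525 = -44717/124525 + 2*√30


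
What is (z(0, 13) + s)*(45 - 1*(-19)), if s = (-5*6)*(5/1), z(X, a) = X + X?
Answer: -9600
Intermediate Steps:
z(X, a) = 2*X
s = -150 ≈ -150.00
(z(0, 13) + s)*(45 - 1*(-19)) = (2*0 - 150)*(45 - 1*(-19)) = (0 - 150)*(45 + 19) = -150*64 = -9600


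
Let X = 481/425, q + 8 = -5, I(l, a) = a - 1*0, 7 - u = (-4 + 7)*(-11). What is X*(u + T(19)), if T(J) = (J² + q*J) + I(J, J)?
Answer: 83213/425 ≈ 195.80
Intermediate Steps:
u = 40 (u = 7 - (-4 + 7)*(-11) = 7 - 3*(-11) = 7 - 1*(-33) = 7 + 33 = 40)
I(l, a) = a (I(l, a) = a + 0 = a)
q = -13 (q = -8 - 5 = -13)
X = 481/425 (X = 481*(1/425) = 481/425 ≈ 1.1318)
T(J) = J² - 12*J (T(J) = (J² - 13*J) + J = J² - 12*J)
X*(u + T(19)) = 481*(40 + 19*(-12 + 19))/425 = 481*(40 + 19*7)/425 = 481*(40 + 133)/425 = (481/425)*173 = 83213/425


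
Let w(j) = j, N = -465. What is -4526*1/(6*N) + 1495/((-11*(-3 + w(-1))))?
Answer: 70487/1980 ≈ 35.599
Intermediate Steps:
-4526*1/(6*N) + 1495/((-11*(-3 + w(-1)))) = -4526/(6*(-465)) + 1495/((-11*(-3 - 1))) = -4526/(-2790) + 1495/((-11*(-4))) = -4526*(-1/2790) + 1495/44 = 73/45 + 1495*(1/44) = 73/45 + 1495/44 = 70487/1980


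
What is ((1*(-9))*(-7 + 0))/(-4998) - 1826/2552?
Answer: -10051/13804 ≈ -0.72812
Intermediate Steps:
((1*(-9))*(-7 + 0))/(-4998) - 1826/2552 = -9*(-7)*(-1/4998) - 1826*1/2552 = 63*(-1/4998) - 83/116 = -3/238 - 83/116 = -10051/13804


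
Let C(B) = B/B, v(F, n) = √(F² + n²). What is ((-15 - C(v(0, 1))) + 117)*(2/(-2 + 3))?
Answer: 202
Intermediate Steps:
C(B) = 1
((-15 - C(v(0, 1))) + 117)*(2/(-2 + 3)) = ((-15 - 1*1) + 117)*(2/(-2 + 3)) = ((-15 - 1) + 117)*(2/1) = (-16 + 117)*(1*2) = 101*2 = 202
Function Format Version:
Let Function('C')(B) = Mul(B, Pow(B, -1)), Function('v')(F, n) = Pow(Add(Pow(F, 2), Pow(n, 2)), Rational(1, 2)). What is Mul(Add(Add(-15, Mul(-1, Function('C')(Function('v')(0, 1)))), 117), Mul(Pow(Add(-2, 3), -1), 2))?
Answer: 202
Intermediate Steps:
Function('C')(B) = 1
Mul(Add(Add(-15, Mul(-1, Function('C')(Function('v')(0, 1)))), 117), Mul(Pow(Add(-2, 3), -1), 2)) = Mul(Add(Add(-15, Mul(-1, 1)), 117), Mul(Pow(Add(-2, 3), -1), 2)) = Mul(Add(Add(-15, -1), 117), Mul(Pow(1, -1), 2)) = Mul(Add(-16, 117), Mul(1, 2)) = Mul(101, 2) = 202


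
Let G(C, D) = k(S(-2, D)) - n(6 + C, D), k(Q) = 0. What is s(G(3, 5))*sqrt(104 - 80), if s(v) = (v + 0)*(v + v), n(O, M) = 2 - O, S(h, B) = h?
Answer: 196*sqrt(6) ≈ 480.10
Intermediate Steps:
G(C, D) = 4 + C (G(C, D) = 0 - (2 - (6 + C)) = 0 - (2 + (-6 - C)) = 0 - (-4 - C) = 0 + (4 + C) = 4 + C)
s(v) = 2*v**2 (s(v) = v*(2*v) = 2*v**2)
s(G(3, 5))*sqrt(104 - 80) = (2*(4 + 3)**2)*sqrt(104 - 80) = (2*7**2)*sqrt(24) = (2*49)*(2*sqrt(6)) = 98*(2*sqrt(6)) = 196*sqrt(6)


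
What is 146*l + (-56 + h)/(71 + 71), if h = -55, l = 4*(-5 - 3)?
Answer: -663535/142 ≈ -4672.8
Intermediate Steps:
l = -32 (l = 4*(-8) = -32)
146*l + (-56 + h)/(71 + 71) = 146*(-32) + (-56 - 55)/(71 + 71) = -4672 - 111/142 = -663535/142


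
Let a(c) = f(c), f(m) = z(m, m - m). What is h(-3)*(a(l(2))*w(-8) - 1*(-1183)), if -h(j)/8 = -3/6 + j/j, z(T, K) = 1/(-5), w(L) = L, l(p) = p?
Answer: -23692/5 ≈ -4738.4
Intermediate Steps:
z(T, K) = -⅕
f(m) = -⅕
a(c) = -⅕
h(j) = -4 (h(j) = -8*(-3/6 + j/j) = -8*(-3*⅙ + 1) = -8*(-½ + 1) = -8*½ = -4)
h(-3)*(a(l(2))*w(-8) - 1*(-1183)) = -4*(-⅕*(-8) - 1*(-1183)) = -4*(8/5 + 1183) = -4*5923/5 = -23692/5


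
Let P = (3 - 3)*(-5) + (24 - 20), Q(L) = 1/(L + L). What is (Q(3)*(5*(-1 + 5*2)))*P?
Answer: 30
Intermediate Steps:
Q(L) = 1/(2*L)
P = 4 (P = 0*(-5) + 4 = 0 + 4 = 4)
(Q(3)*(5*(-1 + 5*2)))*P = (((½)/3)*(5*(-1 + 5*2)))*4 = (((½)*(⅓))*(5*(-1 + 10)))*4 = ((5*9)/6)*4 = ((⅙)*45)*4 = (15/2)*4 = 30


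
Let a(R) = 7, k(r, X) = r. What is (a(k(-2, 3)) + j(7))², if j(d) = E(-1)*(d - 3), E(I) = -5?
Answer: 169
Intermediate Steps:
j(d) = 15 - 5*d (j(d) = -5*(d - 3) = -5*(-3 + d) = 15 - 5*d)
(a(k(-2, 3)) + j(7))² = (7 + (15 - 5*7))² = (7 + (15 - 35))² = (7 - 20)² = (-13)² = 169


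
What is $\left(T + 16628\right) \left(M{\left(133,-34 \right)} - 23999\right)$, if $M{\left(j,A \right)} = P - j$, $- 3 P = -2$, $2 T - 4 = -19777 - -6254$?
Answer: $-238140063$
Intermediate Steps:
$T = - \frac{13519}{2}$ ($T = 2 + \frac{-19777 - -6254}{2} = 2 + \frac{-19777 + 6254}{2} = 2 + \frac{1}{2} \left(-13523\right) = 2 - \frac{13523}{2} = - \frac{13519}{2} \approx -6759.5$)
$P = \frac{2}{3}$ ($P = \left(- \frac{1}{3}\right) \left(-2\right) = \frac{2}{3} \approx 0.66667$)
$M{\left(j,A \right)} = \frac{2}{3} - j$
$\left(T + 16628\right) \left(M{\left(133,-34 \right)} - 23999\right) = \left(- \frac{13519}{2} + 16628\right) \left(\left(\frac{2}{3} - 133\right) - 23999\right) = \frac{19737 \left(\left(\frac{2}{3} - 133\right) - 23999\right)}{2} = \frac{19737 \left(- \frac{397}{3} - 23999\right)}{2} = \frac{19737}{2} \left(- \frac{72394}{3}\right) = -238140063$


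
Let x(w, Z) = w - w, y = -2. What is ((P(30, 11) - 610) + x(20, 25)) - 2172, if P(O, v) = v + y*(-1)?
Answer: -2769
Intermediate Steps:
P(O, v) = 2 + v (P(O, v) = v - 2*(-1) = v + 2 = 2 + v)
x(w, Z) = 0
((P(30, 11) - 610) + x(20, 25)) - 2172 = (((2 + 11) - 610) + 0) - 2172 = ((13 - 610) + 0) - 2172 = (-597 + 0) - 2172 = -597 - 2172 = -2769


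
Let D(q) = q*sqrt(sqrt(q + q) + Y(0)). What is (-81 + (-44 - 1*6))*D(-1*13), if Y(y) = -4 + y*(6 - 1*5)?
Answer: 1703*sqrt(-4 + I*sqrt(26)) ≈ 1896.7 + 3898.5*I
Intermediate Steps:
Y(y) = -4 + y (Y(y) = -4 + y*(6 - 5) = -4 + y*1 = -4 + y)
D(q) = q*sqrt(-4 + sqrt(2)*sqrt(q)) (D(q) = q*sqrt(sqrt(q + q) + (-4 + 0)) = q*sqrt(sqrt(2*q) - 4) = q*sqrt(sqrt(2)*sqrt(q) - 4) = q*sqrt(-4 + sqrt(2)*sqrt(q)))
(-81 + (-44 - 1*6))*D(-1*13) = (-81 + (-44 - 1*6))*((-1*13)*sqrt(-4 + sqrt(2)*sqrt(-1*13))) = (-81 + (-44 - 6))*(-13*sqrt(-4 + sqrt(2)*sqrt(-13))) = (-81 - 50)*(-13*sqrt(-4 + sqrt(2)*(I*sqrt(13)))) = -(-1703)*sqrt(-4 + I*sqrt(26)) = 1703*sqrt(-4 + I*sqrt(26))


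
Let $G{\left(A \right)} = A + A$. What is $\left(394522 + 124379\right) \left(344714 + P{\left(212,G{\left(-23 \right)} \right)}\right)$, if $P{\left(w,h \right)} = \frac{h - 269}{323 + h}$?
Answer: $\frac{49547502236163}{277} \approx 1.7887 \cdot 10^{11}$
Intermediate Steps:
$G{\left(A \right)} = 2 A$
$P{\left(w,h \right)} = \frac{-269 + h}{323 + h}$
$\left(394522 + 124379\right) \left(344714 + P{\left(212,G{\left(-23 \right)} \right)}\right) = \left(394522 + 124379\right) \left(344714 + \frac{-269 + 2 \left(-23\right)}{323 + 2 \left(-23\right)}\right) = 518901 \left(344714 + \frac{-269 - 46}{323 - 46}\right) = 518901 \left(344714 + \frac{1}{277} \left(-315\right)\right) = 518901 \left(344714 - \frac{315}{277}\right) = 518901 \cdot \frac{95485463}{277} = \frac{49547502236163}{277}$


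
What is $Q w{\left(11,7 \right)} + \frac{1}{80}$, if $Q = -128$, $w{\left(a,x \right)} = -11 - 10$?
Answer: $\frac{215041}{80} \approx 2688.0$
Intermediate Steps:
$w{\left(a,x \right)} = -21$ ($w{\left(a,x \right)} = -11 - 10 = -21$)
$Q w{\left(11,7 \right)} + \frac{1}{80} = \left(-128\right) \left(-21\right) + \frac{1}{80} = 2688 + \frac{1}{80} = \frac{215041}{80}$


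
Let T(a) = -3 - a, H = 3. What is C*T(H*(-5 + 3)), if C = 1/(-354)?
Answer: -1/118 ≈ -0.0084746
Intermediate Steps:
C = -1/354 ≈ -0.0028249
C*T(H*(-5 + 3)) = -(-3 - 3*(-5 + 3))/354 = -(-3 - 3*(-2))/354 = -(-3 - 1*(-6))/354 = -(-3 + 6)/354 = -1/354*3 = -1/118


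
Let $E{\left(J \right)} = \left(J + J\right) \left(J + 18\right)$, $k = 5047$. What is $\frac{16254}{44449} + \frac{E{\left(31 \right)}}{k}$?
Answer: $\frac{4430000}{4578247} \approx 0.96762$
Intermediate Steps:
$E{\left(J \right)} = 2 J \left(18 + J\right)$
$\frac{16254}{44449} + \frac{E{\left(31 \right)}}{k} = \frac{16254}{44449} + \frac{2 \cdot 31 \left(18 + 31\right)}{5047} = 16254 \cdot \frac{1}{44449} + 2 \cdot 31 \cdot 49 \cdot \frac{1}{5047} = \frac{16254}{44449} + 3038 \cdot \frac{1}{5047} = \frac{16254}{44449} + \frac{62}{103} = \frac{4430000}{4578247}$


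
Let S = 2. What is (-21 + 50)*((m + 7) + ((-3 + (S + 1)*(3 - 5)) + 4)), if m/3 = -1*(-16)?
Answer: 1450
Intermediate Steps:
m = 48 (m = 3*(-1*(-16)) = 3*16 = 48)
(-21 + 50)*((m + 7) + ((-3 + (S + 1)*(3 - 5)) + 4)) = (-21 + 50)*((48 + 7) + ((-3 + (2 + 1)*(3 - 5)) + 4)) = 29*(55 + ((-3 + 3*(-2)) + 4)) = 29*(55 + ((-3 - 6) + 4)) = 29*(55 + (-9 + 4)) = 29*(55 - 5) = 29*50 = 1450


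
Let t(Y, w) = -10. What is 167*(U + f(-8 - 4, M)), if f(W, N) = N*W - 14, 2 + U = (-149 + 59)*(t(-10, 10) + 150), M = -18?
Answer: -2070800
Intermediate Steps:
U = -12602 (U = -2 + (-149 + 59)*(-10 + 150) = -2 - 90*140 = -2 - 12600 = -12602)
f(W, N) = -14 + N*W
167*(U + f(-8 - 4, M)) = 167*(-12602 + (-14 - 18*(-8 - 4))) = 167*(-12602 + (-14 - 18*(-12))) = 167*(-12602 + (-14 + 216)) = 167*(-12602 + 202) = 167*(-12400) = -2070800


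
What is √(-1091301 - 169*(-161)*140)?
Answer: √2717959 ≈ 1648.6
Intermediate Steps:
√(-1091301 - 169*(-161)*140) = √(-1091301 + 27209*140) = √(-1091301 + 3809260) = √2717959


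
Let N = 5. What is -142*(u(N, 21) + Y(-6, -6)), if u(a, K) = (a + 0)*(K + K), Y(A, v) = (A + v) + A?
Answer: -27264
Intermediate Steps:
Y(A, v) = v + 2*A
u(a, K) = 2*K*a (u(a, K) = a*(2*K) = 2*K*a)
-142*(u(N, 21) + Y(-6, -6)) = -142*(2*21*5 + (-6 + 2*(-6))) = -142*(210 + (-6 - 12)) = -142*(210 - 18) = -142*192 = -27264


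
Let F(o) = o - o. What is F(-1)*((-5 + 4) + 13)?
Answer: 0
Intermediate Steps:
F(o) = 0
F(-1)*((-5 + 4) + 13) = 0*((-5 + 4) + 13) = 0*(-1 + 13) = 0*12 = 0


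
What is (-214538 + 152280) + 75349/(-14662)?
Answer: -912902145/14662 ≈ -62263.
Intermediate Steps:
(-214538 + 152280) + 75349/(-14662) = -62258 + 75349*(-1/14662) = -62258 - 75349/14662 = -912902145/14662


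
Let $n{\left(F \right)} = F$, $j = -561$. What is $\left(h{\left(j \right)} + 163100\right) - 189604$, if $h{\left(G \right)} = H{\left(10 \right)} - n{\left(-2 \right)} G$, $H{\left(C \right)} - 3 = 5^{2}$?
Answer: $-27598$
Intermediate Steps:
$H{\left(C \right)} = 28$ ($H{\left(C \right)} = 3 + 5^{2} = 3 + 25 = 28$)
$h{\left(G \right)} = 28 + 2 G$ ($h{\left(G \right)} = 28 - - 2 G = 28 + 2 G$)
$\left(h{\left(j \right)} + 163100\right) - 189604 = \left(\left(28 + 2 \left(-561\right)\right) + 163100\right) - 189604 = \left(\left(28 - 1122\right) + 163100\right) - 189604 = \left(-1094 + 163100\right) - 189604 = 162006 - 189604 = -27598$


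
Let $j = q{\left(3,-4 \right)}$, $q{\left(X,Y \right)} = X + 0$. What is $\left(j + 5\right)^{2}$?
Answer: $64$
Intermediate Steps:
$q{\left(X,Y \right)} = X$
$j = 3$
$\left(j + 5\right)^{2} = \left(3 + 5\right)^{2} = 8^{2} = 64$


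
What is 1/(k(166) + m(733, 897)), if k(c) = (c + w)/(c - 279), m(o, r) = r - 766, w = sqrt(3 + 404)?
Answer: 1653981/214241362 + 113*sqrt(407)/214241362 ≈ 0.0077308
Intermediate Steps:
w = sqrt(407) ≈ 20.174
m(o, r) = -766 + r
k(c) = (c + sqrt(407))/(-279 + c) (k(c) = (c + sqrt(407))/(c - 279) = (c + sqrt(407))/(-279 + c))
1/(k(166) + m(733, 897)) = 1/((166 + sqrt(407))/(-279 + 166) + (-766 + 897)) = 1/((166 + sqrt(407))/(-113) + 131) = 1/(-(166 + sqrt(407))/113 + 131) = 1/((-166/113 - sqrt(407)/113) + 131) = 1/(14637/113 - sqrt(407)/113)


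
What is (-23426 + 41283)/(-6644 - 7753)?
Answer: -17857/14397 ≈ -1.2403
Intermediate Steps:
(-23426 + 41283)/(-6644 - 7753) = 17857/(-14397) = 17857*(-1/14397) = -17857/14397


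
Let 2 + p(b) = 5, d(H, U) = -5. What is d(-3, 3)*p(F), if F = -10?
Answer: -15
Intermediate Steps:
p(b) = 3 (p(b) = -2 + 5 = 3)
d(-3, 3)*p(F) = -5*3 = -15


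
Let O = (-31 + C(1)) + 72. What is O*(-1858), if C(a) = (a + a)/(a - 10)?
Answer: -681886/9 ≈ -75765.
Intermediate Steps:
C(a) = 2*a/(-10 + a) (C(a) = (2*a)/(-10 + a) = 2*a/(-10 + a))
O = 367/9 (O = (-31 + 2*1/(-10 + 1)) + 72 = (-31 + 2*1/(-9)) + 72 = (-31 + 2*1*(-⅑)) + 72 = (-31 - 2/9) + 72 = -281/9 + 72 = 367/9 ≈ 40.778)
O*(-1858) = (367/9)*(-1858) = -681886/9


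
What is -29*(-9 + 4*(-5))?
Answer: 841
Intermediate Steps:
-29*(-9 + 4*(-5)) = -29*(-9 - 20) = -29*(-29) = 841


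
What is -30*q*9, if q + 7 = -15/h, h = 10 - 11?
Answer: -2160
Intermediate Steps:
h = -1
q = 8 (q = -7 - 15/(-1) = -7 - 15*(-1) = -7 + 15 = 8)
-30*q*9 = -30*8*9 = -240*9 = -2160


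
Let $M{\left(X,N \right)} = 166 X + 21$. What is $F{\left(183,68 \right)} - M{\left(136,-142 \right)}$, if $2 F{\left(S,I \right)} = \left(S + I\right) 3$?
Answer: $- \frac{44441}{2} \approx -22221.0$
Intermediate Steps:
$M{\left(X,N \right)} = 21 + 166 X$
$F{\left(S,I \right)} = \frac{3 I}{2} + \frac{3 S}{2}$ ($F{\left(S,I \right)} = \frac{\left(S + I\right) 3}{2} = \frac{\left(I + S\right) 3}{2} = \frac{3 I + 3 S}{2} = \frac{3 I}{2} + \frac{3 S}{2}$)
$F{\left(183,68 \right)} - M{\left(136,-142 \right)} = \left(\frac{3}{2} \cdot 68 + \frac{3}{2} \cdot 183\right) - \left(21 + 166 \cdot 136\right) = \left(102 + \frac{549}{2}\right) - \left(21 + 22576\right) = \frac{753}{2} - 22597 = - \frac{44441}{2}$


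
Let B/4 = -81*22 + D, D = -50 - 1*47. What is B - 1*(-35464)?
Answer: 27948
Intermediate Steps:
D = -97 (D = -50 - 47 = -97)
B = -7516 (B = 4*(-81*22 - 97) = 4*(-1782 - 97) = 4*(-1879) = -7516)
B - 1*(-35464) = -7516 - 1*(-35464) = -7516 + 35464 = 27948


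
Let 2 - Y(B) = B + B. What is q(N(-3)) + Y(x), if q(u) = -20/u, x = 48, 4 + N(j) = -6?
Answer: -92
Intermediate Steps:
N(j) = -10 (N(j) = -4 - 6 = -10)
Y(B) = 2 - 2*B (Y(B) = 2 - (B + B) = 2 - 2*B)
q(N(-3)) + Y(x) = -20/(-10) + (2 - 2*48) = -20*(-1/10) + (2 - 96) = 2 - 94 = -92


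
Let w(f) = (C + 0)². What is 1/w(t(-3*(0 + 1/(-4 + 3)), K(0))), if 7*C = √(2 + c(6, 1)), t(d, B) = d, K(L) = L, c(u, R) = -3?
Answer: -49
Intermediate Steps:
C = I/7 (C = √(2 - 3)/7 = √(-1)/7 = I/7 ≈ 0.14286*I)
w(f) = -1/49 (w(f) = (I/7 + 0)² = (I/7)² = -1/49)
1/w(t(-3*(0 + 1/(-4 + 3)), K(0))) = 1/(-1/49) = -49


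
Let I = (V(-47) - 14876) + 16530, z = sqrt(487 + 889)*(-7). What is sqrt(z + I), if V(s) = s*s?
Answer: sqrt(3863 - 28*sqrt(86)) ≈ 60.028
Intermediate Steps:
V(s) = s**2
z = -28*sqrt(86) (z = sqrt(1376)*(-7) = (4*sqrt(86))*(-7) = -28*sqrt(86) ≈ -259.66)
I = 3863 (I = ((-47)**2 - 14876) + 16530 = (2209 - 14876) + 16530 = -12667 + 16530 = 3863)
sqrt(z + I) = sqrt(-28*sqrt(86) + 3863) = sqrt(3863 - 28*sqrt(86))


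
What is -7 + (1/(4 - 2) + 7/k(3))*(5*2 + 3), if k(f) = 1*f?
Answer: 179/6 ≈ 29.833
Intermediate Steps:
k(f) = f
-7 + (1/(4 - 2) + 7/k(3))*(5*2 + 3) = -7 + (1/(4 - 2) + 7/3)*(5*2 + 3) = -7 + (1/2 + 7*(⅓))*(10 + 3) = -7 + (1*(½) + 7/3)*13 = -7 + (½ + 7/3)*13 = -7 + (17/6)*13 = -7 + 221/6 = 179/6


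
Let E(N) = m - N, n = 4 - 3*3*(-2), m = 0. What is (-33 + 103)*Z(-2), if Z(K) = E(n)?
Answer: -1540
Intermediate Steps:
n = 22 (n = 4 - 9*(-2) = 4 + 18 = 22)
E(N) = -N (E(N) = 0 - N = -N)
Z(K) = -22 (Z(K) = -1*22 = -22)
(-33 + 103)*Z(-2) = (-33 + 103)*(-22) = 70*(-22) = -1540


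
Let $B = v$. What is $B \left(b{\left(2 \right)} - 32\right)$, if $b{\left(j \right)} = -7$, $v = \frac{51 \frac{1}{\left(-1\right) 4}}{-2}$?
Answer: $- \frac{1989}{8} \approx -248.63$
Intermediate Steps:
$v = \frac{51}{8}$ ($v = \frac{51}{-4} \left(- \frac{1}{2}\right) = 51 \left(- \frac{1}{4}\right) \left(- \frac{1}{2}\right) = \left(- \frac{51}{4}\right) \left(- \frac{1}{2}\right) = \frac{51}{8} \approx 6.375$)
$B = \frac{51}{8} \approx 6.375$
$B \left(b{\left(2 \right)} - 32\right) = \frac{51 \left(-7 - 32\right)}{8} = \frac{51}{8} \left(-39\right) = - \frac{1989}{8}$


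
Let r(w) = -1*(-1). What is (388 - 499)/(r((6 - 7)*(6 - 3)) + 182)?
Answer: -37/61 ≈ -0.60656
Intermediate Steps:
r(w) = 1
(388 - 499)/(r((6 - 7)*(6 - 3)) + 182) = (388 - 499)/(1 + 182) = -111/183 = -111*1/183 = -37/61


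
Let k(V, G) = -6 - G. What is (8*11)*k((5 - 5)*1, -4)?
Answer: -176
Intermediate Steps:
(8*11)*k((5 - 5)*1, -4) = (8*11)*(-6 - 1*(-4)) = 88*(-6 + 4) = 88*(-2) = -176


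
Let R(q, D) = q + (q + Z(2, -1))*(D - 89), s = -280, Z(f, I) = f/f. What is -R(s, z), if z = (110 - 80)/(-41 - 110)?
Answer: -3715571/151 ≈ -24606.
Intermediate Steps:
Z(f, I) = 1
z = -30/151 (z = 30/(-151) = 30*(-1/151) = -30/151 ≈ -0.19868)
R(q, D) = q + (1 + q)*(-89 + D) (R(q, D) = q + (q + 1)*(D - 89) = q + (1 + q)*(-89 + D))
-R(s, z) = -(-89 - 30/151 - 88*(-280) - 30/151*(-280)) = -(-89 - 30/151 + 24640 + 8400/151) = -1*3715571/151 = -3715571/151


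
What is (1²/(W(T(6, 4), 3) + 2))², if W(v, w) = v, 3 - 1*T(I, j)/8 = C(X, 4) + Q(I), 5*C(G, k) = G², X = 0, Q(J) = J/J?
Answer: 1/324 ≈ 0.0030864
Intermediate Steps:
Q(J) = 1
C(G, k) = G²/5
T(I, j) = 16 (T(I, j) = 24 - 8*((⅕)*0² + 1) = 24 - 8*((⅕)*0 + 1) = 24 - 8*(0 + 1) = 24 - 8*1 = 24 - 8 = 16)
(1²/(W(T(6, 4), 3) + 2))² = (1²/(16 + 2))² = (1/18)² = 1/324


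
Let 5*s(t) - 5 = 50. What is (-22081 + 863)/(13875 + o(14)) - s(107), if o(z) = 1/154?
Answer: -26771833/2136751 ≈ -12.529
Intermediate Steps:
s(t) = 11 (s(t) = 1 + (1/5)*50 = 1 + 10 = 11)
o(z) = 1/154
(-22081 + 863)/(13875 + o(14)) - s(107) = (-22081 + 863)/(13875 + 1/154) - 1*11 = -21218/2136751/154 - 11 = -21218*154/2136751 - 11 = -3267572/2136751 - 11 = -26771833/2136751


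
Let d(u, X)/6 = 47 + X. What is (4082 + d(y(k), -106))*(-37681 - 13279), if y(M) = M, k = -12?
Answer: -189978880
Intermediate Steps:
d(u, X) = 282 + 6*X (d(u, X) = 6*(47 + X) = 282 + 6*X)
(4082 + d(y(k), -106))*(-37681 - 13279) = (4082 + (282 + 6*(-106)))*(-37681 - 13279) = (4082 + (282 - 636))*(-50960) = (4082 - 354)*(-50960) = 3728*(-50960) = -189978880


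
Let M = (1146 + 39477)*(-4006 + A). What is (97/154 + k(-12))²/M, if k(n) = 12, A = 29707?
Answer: 3783025/24760730662668 ≈ 1.5278e-7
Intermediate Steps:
M = 1044051723 (M = (1146 + 39477)*(-4006 + 29707) = 40623*25701 = 1044051723)
(97/154 + k(-12))²/M = (97/154 + 12)²/1044051723 = (97*(1/154) + 12)²*(1/1044051723) = (97/154 + 12)²*(1/1044051723) = (1945/154)²*(1/1044051723) = (3783025/23716)*(1/1044051723) = 3783025/24760730662668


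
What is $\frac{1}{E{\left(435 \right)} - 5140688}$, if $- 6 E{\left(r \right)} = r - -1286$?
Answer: $- \frac{6}{30845849} \approx -1.9452 \cdot 10^{-7}$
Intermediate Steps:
$E{\left(r \right)} = - \frac{643}{3} - \frac{r}{6}$ ($E{\left(r \right)} = - \frac{r - -1286}{6} = - \frac{r + 1286}{6} = - \frac{1286 + r}{6} = - \frac{643}{3} - \frac{r}{6}$)
$\frac{1}{E{\left(435 \right)} - 5140688} = \frac{1}{\left(- \frac{643}{3} - \frac{145}{2}\right) - 5140688} = \frac{1}{- \frac{1721}{6} - 5140688} = \frac{1}{- \frac{30845849}{6}} = - \frac{6}{30845849}$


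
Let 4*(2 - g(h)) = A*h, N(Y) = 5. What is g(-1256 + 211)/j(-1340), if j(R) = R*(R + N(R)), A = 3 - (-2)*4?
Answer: 11503/7155600 ≈ 0.0016076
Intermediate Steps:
A = 11 (A = 3 - 1*(-8) = 3 + 8 = 11)
g(h) = 2 - 11*h/4
j(R) = R*(5 + R) (j(R) = R*(R + 5) = R*(5 + R))
g(-1256 + 211)/j(-1340) = (2 - 11*(-1256 + 211)/4)/((-1340*(5 - 1340))) = (2 - 11/4*(-1045))/((-1340*(-1335))) = (2 + 11495/4)/1788900 = (11503/4)*(1/1788900) = 11503/7155600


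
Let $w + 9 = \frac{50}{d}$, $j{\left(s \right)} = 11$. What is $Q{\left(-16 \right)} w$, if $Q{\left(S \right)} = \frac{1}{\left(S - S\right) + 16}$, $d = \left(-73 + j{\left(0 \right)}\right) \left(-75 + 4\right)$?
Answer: $- \frac{2473}{4402} \approx -0.56179$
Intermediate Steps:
$d = 4402$ ($d = \left(-73 + 11\right) \left(-75 + 4\right) = \left(-62\right) \left(-71\right) = 4402$)
$Q{\left(S \right)} = \frac{1}{16}$ ($Q{\left(S \right)} = \frac{1}{0 + 16} = \frac{1}{16}$)
$w = - \frac{19784}{2201}$ ($w = -9 + \frac{50}{4402} = -9 + 50 \cdot \frac{1}{4402} = -9 + \frac{25}{2201} = - \frac{19784}{2201} \approx -8.9886$)
$Q{\left(-16 \right)} w = \frac{1}{16} \left(- \frac{19784}{2201}\right) = - \frac{2473}{4402}$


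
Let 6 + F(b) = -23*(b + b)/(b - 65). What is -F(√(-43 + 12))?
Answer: 13481/2128 - 1495*I*√31/2128 ≈ 6.3351 - 3.9116*I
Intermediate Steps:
F(b) = -6 - 46*b/(-65 + b) (F(b) = -6 - 23*(b + b)/(b - 65) = -6 - 23*2*b/(-65 + b) = -6 - 46*b/(-65 + b))
-F(√(-43 + 12)) = -26*(15 - 2*√(-43 + 12))/(-65 + √(-43 + 12)) = -26*(15 - 2*I*√31)/(-65 + √(-31)) = -26*(15 - 2*I*√31)/(-65 + I*√31)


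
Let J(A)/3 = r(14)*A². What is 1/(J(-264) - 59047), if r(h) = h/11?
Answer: 1/207065 ≈ 4.8294e-6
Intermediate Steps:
r(h) = h/11 (r(h) = h*(1/11) = h/11)
J(A) = 42*A²/11 (J(A) = 3*(((1/11)*14)*A²) = 3*(14*A²/11) = 42*A²/11)
1/(J(-264) - 59047) = 1/((42/11)*(-264)² - 59047) = 1/((42/11)*69696 - 59047) = 1/(266112 - 59047) = 1/207065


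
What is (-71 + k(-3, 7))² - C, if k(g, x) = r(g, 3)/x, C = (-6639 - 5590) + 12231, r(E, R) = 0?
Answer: 5039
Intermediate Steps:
C = 2 (C = -12229 + 12231 = 2)
k(g, x) = 0 (k(g, x) = 0/x = 0)
(-71 + k(-3, 7))² - C = (-71 + 0)² - 1*2 = (-71)² - 2 = 5041 - 2 = 5039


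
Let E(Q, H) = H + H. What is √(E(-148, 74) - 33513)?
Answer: I*√33365 ≈ 182.66*I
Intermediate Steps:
E(Q, H) = 2*H
√(E(-148, 74) - 33513) = √(2*74 - 33513) = √(148 - 33513) = √(-33365) = I*√33365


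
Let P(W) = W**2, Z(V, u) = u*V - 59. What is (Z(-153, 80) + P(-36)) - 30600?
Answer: -41603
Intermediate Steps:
Z(V, u) = -59 + V*u (Z(V, u) = V*u - 59 = -59 + V*u)
(Z(-153, 80) + P(-36)) - 30600 = ((-59 - 153*80) + (-36)**2) - 30600 = ((-59 - 12240) + 1296) - 30600 = (-12299 + 1296) - 30600 = -11003 - 30600 = -41603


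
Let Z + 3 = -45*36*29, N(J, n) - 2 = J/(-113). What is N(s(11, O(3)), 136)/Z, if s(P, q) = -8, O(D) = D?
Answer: -78/1769693 ≈ -4.4075e-5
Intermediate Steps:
N(J, n) = 2 - J/113 (N(J, n) = 2 + J/(-113) = 2 + J*(-1/113) = 2 - J/113)
Z = -46983 (Z = -3 - 45*36*29 = -3 - 1620*29 = -3 - 46980 = -46983)
N(s(11, O(3)), 136)/Z = (2 - 1/113*(-8))/(-46983) = (2 + 8/113)*(-1/46983) = (234/113)*(-1/46983) = -78/1769693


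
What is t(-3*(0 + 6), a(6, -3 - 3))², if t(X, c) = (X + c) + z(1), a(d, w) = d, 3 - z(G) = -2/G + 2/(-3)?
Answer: 361/9 ≈ 40.111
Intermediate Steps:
z(G) = 11/3 + 2/G (z(G) = 3 - (-2/G + 2/(-3)) = 3 - (-2/G + 2*(-⅓)) = 3 - (-2/G - ⅔) = 3 - (-⅔ - 2/G) = 3 + (⅔ + 2/G) = 11/3 + 2/G)
t(X, c) = 17/3 + X + c (t(X, c) = (X + c) + (11/3 + 2/1) = (X + c) + (11/3 + 2*1) = (X + c) + (11/3 + 2) = (X + c) + 17/3 = 17/3 + X + c)
t(-3*(0 + 6), a(6, -3 - 3))² = (17/3 - 3*(0 + 6) + 6)² = (17/3 - 3*6 + 6)² = (17/3 - 18 + 6)² = (-19/3)² = 361/9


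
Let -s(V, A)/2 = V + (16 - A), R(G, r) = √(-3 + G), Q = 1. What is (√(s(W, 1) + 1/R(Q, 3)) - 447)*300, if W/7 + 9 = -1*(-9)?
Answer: -134100 + 150*√(-120 - 2*I*√2) ≈ -1.3408e+5 - 1643.3*I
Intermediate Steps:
W = 0 (W = -63 + 7*(-1*(-9)) = -63 + 7*9 = -63 + 63 = 0)
s(V, A) = -32 - 2*V + 2*A (s(V, A) = -2*(V + (16 - A)) = -2*(16 + V - A) = -32 - 2*V + 2*A)
(√(s(W, 1) + 1/R(Q, 3)) - 447)*300 = (√((-32 - 2*0 + 2*1) + 1/(√(-3 + 1))) - 447)*300 = (√((-32 + 0 + 2) + 1/(√(-2))) - 447)*300 = (√(-30 + 1/(I*√2)) - 447)*300 = (√(-30 - I*√2/2) - 447)*300 = (-447 + √(-30 - I*√2/2))*300 = -134100 + 300*√(-30 - I*√2/2)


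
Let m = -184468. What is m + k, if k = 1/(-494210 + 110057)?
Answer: -70863935605/384153 ≈ -1.8447e+5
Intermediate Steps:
k = -1/384153 (k = 1/(-384153) = -1/384153 ≈ -2.6031e-6)
m + k = -184468 - 1/384153 = -70863935605/384153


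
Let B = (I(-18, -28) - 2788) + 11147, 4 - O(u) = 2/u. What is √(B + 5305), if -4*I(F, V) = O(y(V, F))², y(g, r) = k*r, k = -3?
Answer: 5*√1593311/54 ≈ 116.88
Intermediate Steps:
y(g, r) = -3*r
O(u) = 4 - 2/u
I(F, V) = -(4 + 2/(3*F))²/4 (I(F, V) = -(4 - 2*(-1/(3*F)))²/4 = -(4 - (-2)/(3*F))²/4 = -(4 + 2/(3*F))²/4)
B = 24363395/2916 (B = (-⅑*(1 + 6*(-18))²/(-18)² - 2788) + 11147 = (-⅑*1/324*(1 - 108)² - 2788) + 11147 = (-⅑*1/324*(-107)² - 2788) + 11147 = (-⅑*1/324*11449 - 2788) + 11147 = (-11449/2916 - 2788) + 11147 = -8141257/2916 + 11147 = 24363395/2916 ≈ 8355.1)
√(B + 5305) = √(24363395/2916 + 5305) = √(39832775/2916) = 5*√1593311/54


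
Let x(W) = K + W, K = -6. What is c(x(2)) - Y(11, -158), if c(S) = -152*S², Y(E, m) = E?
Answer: -2443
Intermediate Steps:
x(W) = -6 + W
c(x(2)) - Y(11, -158) = -152*(-6 + 2)² - 1*11 = -152*(-4)² - 11 = -152*16 - 11 = -2432 - 11 = -2443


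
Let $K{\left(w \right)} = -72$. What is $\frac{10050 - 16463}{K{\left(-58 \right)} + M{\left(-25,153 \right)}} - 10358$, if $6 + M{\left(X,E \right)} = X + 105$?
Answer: $- \frac{27129}{2} \approx -13565.0$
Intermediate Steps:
$M{\left(X,E \right)} = 99 + X$ ($M{\left(X,E \right)} = -6 + \left(X + 105\right) = -6 + \left(105 + X\right) = 99 + X$)
$\frac{10050 - 16463}{K{\left(-58 \right)} + M{\left(-25,153 \right)}} - 10358 = \frac{10050 - 16463}{-72 + \left(99 - 25\right)} - 10358 = - \frac{6413}{-72 + 74} - 10358 = - \frac{6413}{2} - 10358 = - \frac{27129}{2}$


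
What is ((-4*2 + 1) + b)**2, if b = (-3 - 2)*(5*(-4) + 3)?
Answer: 6084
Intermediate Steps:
b = 85 (b = -5*(-20 + 3) = -5*(-17) = 85)
((-4*2 + 1) + b)**2 = ((-4*2 + 1) + 85)**2 = ((-8 + 1) + 85)**2 = (-7 + 85)**2 = 78**2 = 6084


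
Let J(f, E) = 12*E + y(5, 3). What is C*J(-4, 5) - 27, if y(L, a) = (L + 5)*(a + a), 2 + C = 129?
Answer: 15213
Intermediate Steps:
C = 127 (C = -2 + 129 = 127)
y(L, a) = 2*a*(5 + L) (y(L, a) = (5 + L)*(2*a) = 2*a*(5 + L))
J(f, E) = 60 + 12*E (J(f, E) = 12*E + 2*3*(5 + 5) = 12*E + 2*3*10 = 12*E + 60 = 60 + 12*E)
C*J(-4, 5) - 27 = 127*(60 + 12*5) - 27 = 127*(60 + 60) - 27 = 127*120 - 27 = 15240 - 27 = 15213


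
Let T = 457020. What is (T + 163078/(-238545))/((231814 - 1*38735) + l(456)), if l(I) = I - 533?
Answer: 54509836411/23019831045 ≈ 2.3680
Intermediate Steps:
l(I) = -533 + I
(T + 163078/(-238545))/((231814 - 1*38735) + l(456)) = (457020 + 163078/(-238545))/((231814 - 1*38735) + (-533 + 456)) = (457020 + 163078*(-1/238545))/((231814 - 38735) - 77) = (457020 - 163078/238545)/(193079 - 77) = (109019672822/238545)/193002 = (109019672822/238545)*(1/193002) = 54509836411/23019831045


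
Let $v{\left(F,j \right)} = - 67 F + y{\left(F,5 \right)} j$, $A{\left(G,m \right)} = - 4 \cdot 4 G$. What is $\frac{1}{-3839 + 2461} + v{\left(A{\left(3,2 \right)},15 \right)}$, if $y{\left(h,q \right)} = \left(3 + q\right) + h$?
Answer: $\frac{3604847}{1378} \approx 2616.0$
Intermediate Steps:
$y{\left(h,q \right)} = 3 + h + q$
$A{\left(G,m \right)} = - 16 G$
$v{\left(F,j \right)} = - 67 F + j \left(8 + F\right)$ ($v{\left(F,j \right)} = - 67 F + \left(3 + F + 5\right) j = - 67 F + \left(8 + F\right) j = - 67 F + j \left(8 + F\right)$)
$\frac{1}{-3839 + 2461} + v{\left(A{\left(3,2 \right)},15 \right)} = \frac{1}{-3839 + 2461} + \left(- 67 \left(\left(-16\right) 3\right) + 15 \left(8 - 48\right)\right) = \frac{1}{-1378} + \left(\left(-67\right) \left(-48\right) + 15 \left(8 - 48\right)\right) = - \frac{1}{1378} + \left(3216 + 15 \left(-40\right)\right) = - \frac{1}{1378} + \left(3216 - 600\right) = - \frac{1}{1378} + 2616 = \frac{3604847}{1378}$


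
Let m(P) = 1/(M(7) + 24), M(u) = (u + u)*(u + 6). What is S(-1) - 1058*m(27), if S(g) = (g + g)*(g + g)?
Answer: -117/103 ≈ -1.1359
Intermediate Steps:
S(g) = 4*g**2 (S(g) = (2*g)*(2*g) = 4*g**2)
M(u) = 2*u*(6 + u) (M(u) = (2*u)*(6 + u) = 2*u*(6 + u))
m(P) = 1/206 (m(P) = 1/(2*7*(6 + 7) + 24) = 1/(2*7*13 + 24) = 1/(182 + 24) = 1/206)
S(-1) - 1058*m(27) = 4*(-1)**2 - 1058*1/206 = 4*1 - 529/103 = 4 - 529/103 = -117/103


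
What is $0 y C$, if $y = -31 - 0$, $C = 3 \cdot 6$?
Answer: $0$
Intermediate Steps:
$C = 18$
$y = -31$ ($y = -31 + 0 = -31$)
$0 y C = 0 \left(-31\right) 18 = 0 \cdot 18 = 0$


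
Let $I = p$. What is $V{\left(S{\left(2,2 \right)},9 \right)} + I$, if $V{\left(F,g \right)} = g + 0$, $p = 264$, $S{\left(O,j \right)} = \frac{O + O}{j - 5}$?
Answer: $273$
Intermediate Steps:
$S{\left(O,j \right)} = \frac{2 O}{-5 + j}$
$I = 264$
$V{\left(F,g \right)} = g$
$V{\left(S{\left(2,2 \right)},9 \right)} + I = 9 + 264 = 273$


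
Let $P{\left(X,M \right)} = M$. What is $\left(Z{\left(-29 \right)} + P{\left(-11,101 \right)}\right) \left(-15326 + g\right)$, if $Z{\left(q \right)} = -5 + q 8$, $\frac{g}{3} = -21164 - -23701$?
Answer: $1049240$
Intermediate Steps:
$g = 7611$ ($g = 3 \left(-21164 - -23701\right) = 3 \left(-21164 + 23701\right) = 3 \cdot 2537 = 7611$)
$Z{\left(q \right)} = -5 + 8 q$
$\left(Z{\left(-29 \right)} + P{\left(-11,101 \right)}\right) \left(-15326 + g\right) = \left(\left(-5 + 8 \left(-29\right)\right) + 101\right) \left(-15326 + 7611\right) = \left(\left(-5 - 232\right) + 101\right) \left(-7715\right) = \left(-237 + 101\right) \left(-7715\right) = \left(-136\right) \left(-7715\right) = 1049240$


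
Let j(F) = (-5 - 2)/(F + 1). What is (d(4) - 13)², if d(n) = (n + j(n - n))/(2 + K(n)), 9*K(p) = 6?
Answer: 12769/64 ≈ 199.52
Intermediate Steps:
K(p) = ⅔ (K(p) = (⅑)*6 = ⅔)
j(F) = -7/(1 + F)
d(n) = -21/8 + 3*n/8 (d(n) = (n - 7/(1 + (n - n)))/(2 + ⅔) = (n - 7/(1 + 0))/(8/3) = (n - 7/1)*(3/8) = (n - 7*1)*(3/8) = (n - 7)*(3/8) = (-7 + n)*(3/8) = -21/8 + 3*n/8)
(d(4) - 13)² = ((-21/8 + (3/8)*4) - 13)² = ((-21/8 + 3/2) - 13)² = (-9/8 - 13)² = (-113/8)² = 12769/64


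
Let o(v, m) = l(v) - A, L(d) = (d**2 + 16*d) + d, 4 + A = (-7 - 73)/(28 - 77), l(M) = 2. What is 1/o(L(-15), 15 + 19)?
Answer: 49/214 ≈ 0.22897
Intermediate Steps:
A = -116/49 (A = -4 + (-7 - 73)/(28 - 77) = -4 - 80/(-49) = -4 - 80*(-1/49) = -4 + 80/49 = -116/49 ≈ -2.3673)
L(d) = d**2 + 17*d
o(v, m) = 214/49 (o(v, m) = 2 - 1*(-116/49) = 2 + 116/49 = 214/49)
1/o(L(-15), 15 + 19) = 1/(214/49) = 49/214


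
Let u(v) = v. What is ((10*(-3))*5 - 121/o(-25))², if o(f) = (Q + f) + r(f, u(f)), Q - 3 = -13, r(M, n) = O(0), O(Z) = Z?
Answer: 26306641/1225 ≈ 21475.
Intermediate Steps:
r(M, n) = 0
Q = -10 (Q = 3 - 13 = -10)
o(f) = -10 + f (o(f) = (-10 + f) + 0 = -10 + f)
((10*(-3))*5 - 121/o(-25))² = ((10*(-3))*5 - 121/(-10 - 25))² = (-30*5 - 121/(-35))² = (-150 - 121*(-1/35))² = (-150 + 121/35)² = (-5129/35)² = 26306641/1225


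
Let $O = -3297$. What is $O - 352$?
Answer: $-3649$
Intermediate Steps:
$O - 352 = -3297 - 352 = -3649$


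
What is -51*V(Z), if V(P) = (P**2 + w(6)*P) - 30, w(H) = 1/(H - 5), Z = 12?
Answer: -6426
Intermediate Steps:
w(H) = 1/(-5 + H)
V(P) = -30 + P + P**2 (V(P) = (P**2 + P/(-5 + 6)) - 30 = (P**2 + P/1) - 30 = (P**2 + 1*P) - 30 = (P**2 + P) - 30 = (P + P**2) - 30 = -30 + P + P**2)
-51*V(Z) = -51*(-30 + 12 + 12**2) = -51*(-30 + 12 + 144) = -51*126 = -6426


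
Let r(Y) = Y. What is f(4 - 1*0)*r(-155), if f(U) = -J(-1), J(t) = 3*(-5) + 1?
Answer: -2170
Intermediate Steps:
J(t) = -14 (J(t) = -15 + 1 = -14)
f(U) = 14 (f(U) = -1*(-14) = 14)
f(4 - 1*0)*r(-155) = 14*(-155) = -2170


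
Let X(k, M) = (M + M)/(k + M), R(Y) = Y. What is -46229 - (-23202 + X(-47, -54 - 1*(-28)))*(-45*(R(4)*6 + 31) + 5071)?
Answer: 4393454907/73 ≈ 6.0184e+7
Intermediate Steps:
X(k, M) = 2*M/(M + k) (X(k, M) = (2*M)/(M + k) = 2*M/(M + k))
-46229 - (-23202 + X(-47, -54 - 1*(-28)))*(-45*(R(4)*6 + 31) + 5071) = -46229 - (-23202 + 2*(-54 - 1*(-28))/((-54 - 1*(-28)) - 47))*(-45*(4*6 + 31) + 5071) = -46229 - (-23202 + 2*(-54 + 28)/((-54 + 28) - 47))*(-45*(24 + 31) + 5071) = -46229 - (-23202 + 2*(-26)/(-26 - 47))*(-45*55 + 5071) = -46229 - (-23202 + 2*(-26)/(-73))*(-2475 + 5071) = -46229 - (-23202 + 2*(-26)*(-1/73))*2596 = -46229 - (-23202 + 52/73)*2596 = -46229 - (-1693694)*2596/73 = -46229 - 1*(-4396829624/73) = -46229 + 4396829624/73 = 4393454907/73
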